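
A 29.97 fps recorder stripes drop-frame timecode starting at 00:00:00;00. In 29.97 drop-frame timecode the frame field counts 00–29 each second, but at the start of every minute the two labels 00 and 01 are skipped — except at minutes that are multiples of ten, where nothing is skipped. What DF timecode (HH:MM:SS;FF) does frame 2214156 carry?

20:31:19;02

Ten DF minutes hold 17982 frames, so frame 2214156 lies in block 123 (frames 2211786–2229767) with 2370 frames into that block.
The block's first minute is 1800 frames and the rest 1798 each; 2370 frames reaches minute 1, so 123 × 18 + 1 × 2 = 2216 labels have been skipped so far.
Adding those back, label number 2214156 + 2216 = 2216372 at 30 labels/s is 73879 s + 2 f = 20 h 31 min 19 s frame 2, i.e. 20:31:19;02.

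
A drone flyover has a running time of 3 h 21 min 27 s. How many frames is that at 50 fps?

604350 frames

3 h 21 min 27 s = 12087 s.
Frames = 12087 × 50 = 604350.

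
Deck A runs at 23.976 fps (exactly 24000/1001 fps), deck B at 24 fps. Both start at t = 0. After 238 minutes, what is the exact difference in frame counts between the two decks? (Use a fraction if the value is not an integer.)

48960/143 frames

238 min = 14280 s.
A emits 24000/1001 × 14280 = 48960000/143 frames; B emits 24 × 14280 = 342720.
Difference = 48960/143 frames (≈ 342.3776); B is ahead of A.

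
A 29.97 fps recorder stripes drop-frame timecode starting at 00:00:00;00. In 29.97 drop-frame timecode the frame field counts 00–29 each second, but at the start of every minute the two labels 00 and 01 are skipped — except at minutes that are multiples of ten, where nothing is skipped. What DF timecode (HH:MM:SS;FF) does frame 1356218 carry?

12:34:12;16

Ten DF minutes hold 17982 frames, so frame 1356218 lies in block 75 (frames 1348650–1366631) with 7568 frames into that block.
The block's first minute is 1800 frames and the rest 1798 each; 7568 frames reaches minute 4, so 75 × 18 + 4 × 2 = 1358 labels have been skipped so far.
Adding those back, label number 1356218 + 1358 = 1357576 at 30 labels/s is 45252 s + 16 f = 12 h 34 min 12 s frame 16, i.e. 12:34:12;16.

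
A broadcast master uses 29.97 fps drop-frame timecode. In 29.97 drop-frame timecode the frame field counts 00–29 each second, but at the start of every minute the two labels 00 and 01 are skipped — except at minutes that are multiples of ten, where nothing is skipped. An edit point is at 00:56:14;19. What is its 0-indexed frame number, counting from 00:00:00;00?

101137

As if non-drop at 30 labels/s: (0 × 3600 + 56 × 60 + 14) × 30 + 19 = 101239.
Minute boundaries passed: 56; those not divisible by 10: 56 − 5 = 51; dropped labels = 2 × 51 = 102.
Actual frame index = 101239 − 102 = 101137.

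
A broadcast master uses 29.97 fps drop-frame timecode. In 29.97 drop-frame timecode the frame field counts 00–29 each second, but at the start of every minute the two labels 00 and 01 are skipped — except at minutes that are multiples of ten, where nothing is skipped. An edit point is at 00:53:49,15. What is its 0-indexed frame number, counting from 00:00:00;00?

As if non-drop at 30 labels/s: (0 × 3600 + 53 × 60 + 49) × 30 + 15 = 96885.
Minute boundaries passed: 53; those not divisible by 10: 53 − 5 = 48; dropped labels = 2 × 48 = 96.
Actual frame index = 96885 − 96 = 96789.

96789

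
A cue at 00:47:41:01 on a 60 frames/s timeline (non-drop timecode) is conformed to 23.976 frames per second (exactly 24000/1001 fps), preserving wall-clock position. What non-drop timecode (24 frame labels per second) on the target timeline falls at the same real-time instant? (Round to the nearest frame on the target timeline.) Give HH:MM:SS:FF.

Source frame index: (0×3600 + 47×60 + 41) × 60 + 1 = 171661.
Real time: 171661 / (60) = 171661/60 s.
Target frame: (171661/60) × (24000/1001) = 9809200/143 ≈ 68595.804 → 68596.
At 24 labels/s: frame 68596 → 00:47:38:04.

00:47:38:04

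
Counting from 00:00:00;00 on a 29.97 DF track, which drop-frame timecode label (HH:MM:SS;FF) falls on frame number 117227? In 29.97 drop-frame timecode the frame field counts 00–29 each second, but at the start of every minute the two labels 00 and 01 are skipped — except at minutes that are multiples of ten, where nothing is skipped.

01:05:11;15

Each 10-minute DF block holds 10 × 60 × 30 − 9 × 2 = 17982 frames. 117227 ÷ 17982 → 6 full blocks, remainder 9335.
Within the partial block the first minute is 1800 frames and each further minute 1798, so 5 further minute boundaries passed. Total skipped labels = 18 × 6 + 2 × 5 = 118.
Non-drop label index = 117227 + 118 = 117345; at 30 labels/s that is 01:05:11:15, i.e. DF 01:05:11;15.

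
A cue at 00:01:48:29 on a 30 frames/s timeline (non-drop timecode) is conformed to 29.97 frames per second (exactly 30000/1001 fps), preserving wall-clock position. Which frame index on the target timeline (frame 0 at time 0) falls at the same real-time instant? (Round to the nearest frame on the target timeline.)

Source frame index: (0×3600 + 1×60 + 48) × 30 + 29 = 3269.
Real time: 3269 / (30) = 3269/30 s.
Target frame: (3269/30) × (30000/1001) = 467000/143 ≈ 3265.734 → 3266.

frame 3266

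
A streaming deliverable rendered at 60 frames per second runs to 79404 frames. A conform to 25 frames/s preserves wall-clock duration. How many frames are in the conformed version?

33085 frames

Target frames = source frames × (target rate / source rate) = 79404 × (25)/(60) = 79404 × 5/12 = 33085.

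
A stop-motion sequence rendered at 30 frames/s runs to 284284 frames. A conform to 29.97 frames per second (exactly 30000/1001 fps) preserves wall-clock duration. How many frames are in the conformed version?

Target frames = source frames × (target rate / source rate) = 284284 × (30000/1001)/(30) = 284284 × 1000/1001 = 284000.

284000 frames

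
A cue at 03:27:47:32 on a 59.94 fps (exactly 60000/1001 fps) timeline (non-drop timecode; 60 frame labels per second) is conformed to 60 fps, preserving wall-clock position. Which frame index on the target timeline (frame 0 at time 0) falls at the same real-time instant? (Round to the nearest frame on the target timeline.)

Source frame index: (3×3600 + 27×60 + 47) × 60 + 32 = 748052.
Real time: 748052 / (60000/1001) = 187200013/15000 s.
Target frame: (187200013/15000) × (60) = 187200013/250 ≈ 748800.052 → 748800.

frame 748800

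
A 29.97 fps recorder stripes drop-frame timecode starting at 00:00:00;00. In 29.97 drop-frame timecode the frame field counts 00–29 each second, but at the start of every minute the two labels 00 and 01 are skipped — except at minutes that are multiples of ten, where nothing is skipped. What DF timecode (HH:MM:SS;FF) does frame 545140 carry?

05:03:09;16

Ten DF minutes hold 17982 frames, so frame 545140 lies in block 30 (frames 539460–557441) with 5680 frames into that block.
The block's first minute is 1800 frames and the rest 1798 each; 5680 frames reaches minute 3, so 30 × 18 + 3 × 2 = 546 labels have been skipped so far.
Adding those back, label number 545140 + 546 = 545686 at 30 labels/s is 18189 s + 16 f = 5 h 3 min 9 s frame 16, i.e. 05:03:09;16.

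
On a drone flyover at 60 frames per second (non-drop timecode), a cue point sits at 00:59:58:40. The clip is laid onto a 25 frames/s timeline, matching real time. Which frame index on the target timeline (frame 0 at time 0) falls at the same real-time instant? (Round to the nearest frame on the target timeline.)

frame 89967

Source frame index: (0×3600 + 59×60 + 58) × 60 + 40 = 215920.
Real time: 215920 / (60) = 10796/3 s.
Target frame: (10796/3) × (25) = 269900/3 ≈ 89966.667 → 89967.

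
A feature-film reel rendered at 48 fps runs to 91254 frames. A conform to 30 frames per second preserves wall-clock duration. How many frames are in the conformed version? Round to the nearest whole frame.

Frames at target rate = 91254 × (30) / (48) = 228135/4 ≈ 57033.750.
Nearest whole frame: 57034.

57034 frames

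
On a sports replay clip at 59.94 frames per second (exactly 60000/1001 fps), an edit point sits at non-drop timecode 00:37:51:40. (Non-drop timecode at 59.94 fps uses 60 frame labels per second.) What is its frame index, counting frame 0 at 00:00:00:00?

136300

Total seconds to the label: (0 × 3600 + 37 × 60 + 51) = 2271.
Frame index = 2271 × 60 + 40 = 136300.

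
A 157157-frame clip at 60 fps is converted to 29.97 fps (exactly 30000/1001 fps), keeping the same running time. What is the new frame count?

78500 frames

Target frames = source frames × (target rate / source rate) = 157157 × (30000/1001)/(60) = 157157 × 500/1001 = 78500.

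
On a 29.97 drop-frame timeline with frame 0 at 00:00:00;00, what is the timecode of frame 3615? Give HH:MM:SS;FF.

Ten DF minutes hold 17982 frames, so frame 3615 lies in block 0 (frames 0–17981) with 3615 frames into that block.
The block's first minute is 1800 frames and the rest 1798 each; 3615 frames reaches minute 2, so 0 × 18 + 2 × 2 = 4 labels have been skipped so far.
Adding those back, label number 3615 + 4 = 3619 at 30 labels/s is 120 s + 19 f = 0 h 2 min 0 s frame 19, i.e. 00:02:00;19.

00:02:00;19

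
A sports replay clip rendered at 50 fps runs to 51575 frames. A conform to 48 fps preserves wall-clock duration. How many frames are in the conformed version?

Target frames = source frames × (target rate / source rate) = 51575 × (48)/(50) = 51575 × 24/25 = 49512.

49512 frames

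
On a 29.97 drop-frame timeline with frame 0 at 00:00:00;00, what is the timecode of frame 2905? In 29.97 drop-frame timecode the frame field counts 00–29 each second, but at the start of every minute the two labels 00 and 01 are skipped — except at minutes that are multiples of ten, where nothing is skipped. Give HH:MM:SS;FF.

00:01:36;27

Each 10-minute DF block holds 10 × 60 × 30 − 9 × 2 = 17982 frames. 2905 ÷ 17982 → 0 full blocks, remainder 2905.
Within the partial block the first minute is 1800 frames and each further minute 1798, so 1 further minute boundary passed. Total skipped labels = 18 × 0 + 2 × 1 = 2.
Non-drop label index = 2905 + 2 = 2907; at 30 labels/s that is 00:01:36:27, i.e. DF 00:01:36;27.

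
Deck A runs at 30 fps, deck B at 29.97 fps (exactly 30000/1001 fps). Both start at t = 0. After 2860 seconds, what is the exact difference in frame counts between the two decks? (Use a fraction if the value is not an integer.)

600/7 frames

A emits 30 × 2860 = 85800 frames; B emits 30000/1001 × 2860 = 600000/7.
Difference = 600/7 frames (≈ 85.7143); B is behind A.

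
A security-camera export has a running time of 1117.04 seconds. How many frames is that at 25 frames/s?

27926 frames

Frames = 1117.04 × 25 = 27926.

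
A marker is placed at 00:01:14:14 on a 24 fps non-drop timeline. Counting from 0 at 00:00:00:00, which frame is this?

Total seconds to the label: (0 × 3600 + 1 × 60 + 14) = 74.
Frame index = 74 × 24 + 14 = 1790.

frame 1790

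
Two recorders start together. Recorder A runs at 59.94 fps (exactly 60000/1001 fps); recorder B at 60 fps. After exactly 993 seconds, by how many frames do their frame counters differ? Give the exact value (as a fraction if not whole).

A emits 60000/1001 × 993 = 59580000/1001 frames; B emits 60 × 993 = 59580.
Difference = 59580/1001 frames (≈ 59.5205); B is ahead of A.

59580/1001 frames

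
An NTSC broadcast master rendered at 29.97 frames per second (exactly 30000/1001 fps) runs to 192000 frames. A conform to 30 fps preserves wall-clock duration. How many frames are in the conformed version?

Target frames = source frames × (target rate / source rate) = 192000 × (30)/(30000/1001) = 192000 × 1001/1000 = 192192.

192192 frames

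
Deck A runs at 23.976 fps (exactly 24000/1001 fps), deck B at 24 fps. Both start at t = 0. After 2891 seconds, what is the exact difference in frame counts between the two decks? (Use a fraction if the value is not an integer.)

9912/143 frames

A emits 24000/1001 × 2891 = 9912000/143 frames; B emits 24 × 2891 = 69384.
Difference = 9912/143 frames (≈ 69.3147); B is ahead of A.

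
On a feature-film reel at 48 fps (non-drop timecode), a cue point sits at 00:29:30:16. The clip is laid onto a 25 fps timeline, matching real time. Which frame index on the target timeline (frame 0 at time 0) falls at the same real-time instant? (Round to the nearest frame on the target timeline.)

frame 44258

Source frame index: (0×3600 + 29×60 + 30) × 48 + 16 = 84976.
Real time: 84976 / (48) = 5311/3 s.
Target frame: (5311/3) × (25) = 132775/3 ≈ 44258.333 → 44258.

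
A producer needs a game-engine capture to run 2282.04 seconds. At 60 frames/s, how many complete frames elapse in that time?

136922 frames

Frames = 2282.04 × 60 = 684612/5 ≈ 136922.4000.
Complete frames: 136922.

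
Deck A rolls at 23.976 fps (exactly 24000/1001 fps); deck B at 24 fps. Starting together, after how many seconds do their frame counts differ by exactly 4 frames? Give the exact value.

The gap grows by |24 − 24000/1001| = 24/1001 frames per second.
Time for a 4-frame gap: 4 ÷ (24/1001) = 1001/6 s.

1001/6 seconds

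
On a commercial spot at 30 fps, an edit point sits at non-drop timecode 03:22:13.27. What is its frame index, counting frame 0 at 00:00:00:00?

Total seconds to the label: (3 × 3600 + 22 × 60 + 13) = 12133.
Frame index = 12133 × 30 + 27 = 364017.

364017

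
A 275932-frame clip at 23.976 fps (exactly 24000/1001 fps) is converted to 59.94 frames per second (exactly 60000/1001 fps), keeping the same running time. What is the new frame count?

Target frames = source frames × (target rate / source rate) = 275932 × (60000/1001)/(24000/1001) = 275932 × 5/2 = 689830.

689830 frames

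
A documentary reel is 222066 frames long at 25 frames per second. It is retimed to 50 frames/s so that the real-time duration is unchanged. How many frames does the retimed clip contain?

Target frames = source frames × (target rate / source rate) = 222066 × (50)/(25) = 222066 × 2 = 444132.

444132 frames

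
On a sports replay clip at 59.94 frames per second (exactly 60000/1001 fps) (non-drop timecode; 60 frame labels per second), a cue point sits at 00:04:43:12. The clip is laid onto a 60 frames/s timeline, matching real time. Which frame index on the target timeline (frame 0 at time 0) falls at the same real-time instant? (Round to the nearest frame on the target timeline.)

Source frame index: (0×3600 + 4×60 + 43) × 60 + 12 = 16992.
Real time: 16992 / (60000/1001) = 177177/625 s.
Target frame: (177177/625) × (60) = 2126124/125 ≈ 17008.992 → 17009.

frame 17009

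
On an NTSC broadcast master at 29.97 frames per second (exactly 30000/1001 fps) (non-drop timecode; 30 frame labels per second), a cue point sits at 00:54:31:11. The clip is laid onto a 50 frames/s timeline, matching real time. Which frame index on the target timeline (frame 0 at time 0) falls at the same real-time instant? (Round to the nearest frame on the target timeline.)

frame 163732

Source frame index: (0×3600 + 54×60 + 31) × 30 + 11 = 98141.
Real time: 98141 / (30000/1001) = 98239141/30000 s.
Target frame: (98239141/30000) × (50) = 98239141/600 ≈ 163731.902 → 163732.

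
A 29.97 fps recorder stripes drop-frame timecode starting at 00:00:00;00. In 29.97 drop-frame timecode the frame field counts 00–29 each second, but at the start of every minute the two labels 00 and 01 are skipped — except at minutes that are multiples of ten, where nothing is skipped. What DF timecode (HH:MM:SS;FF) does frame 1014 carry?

00:00:33;24

Each 10-minute DF block holds 10 × 60 × 30 − 9 × 2 = 17982 frames. 1014 ÷ 17982 → 0 full blocks, remainder 1014.
Within the partial block the first minute is 1800 frames and each further minute 1798, so 0 further minute boundaries passed. Total skipped labels = 18 × 0 + 2 × 0 = 0.
Non-drop label index = 1014 + 0 = 1014; at 30 labels/s that is 00:00:33:24, i.e. DF 00:00:33;24.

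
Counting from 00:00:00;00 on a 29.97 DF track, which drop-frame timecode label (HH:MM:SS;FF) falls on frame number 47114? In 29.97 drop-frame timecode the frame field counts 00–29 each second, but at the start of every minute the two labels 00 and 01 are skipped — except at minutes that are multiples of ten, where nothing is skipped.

Ten DF minutes hold 17982 frames, so frame 47114 lies in block 2 (frames 35964–53945) with 11150 frames into that block.
The block's first minute is 1800 frames and the rest 1798 each; 11150 frames reaches minute 6, so 2 × 18 + 6 × 2 = 48 labels have been skipped so far.
Adding those back, label number 47114 + 48 = 47162 at 30 labels/s is 1572 s + 2 f = 0 h 26 min 12 s frame 2, i.e. 00:26:12;02.

00:26:12;02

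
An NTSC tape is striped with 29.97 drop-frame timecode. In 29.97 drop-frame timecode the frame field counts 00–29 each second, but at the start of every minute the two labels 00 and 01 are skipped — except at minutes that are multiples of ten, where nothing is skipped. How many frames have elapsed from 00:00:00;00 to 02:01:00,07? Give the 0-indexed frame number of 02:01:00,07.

217589

Complete 10-minute blocks: 12, each 17982 frames → 215784.
Remaining 1 whole minute in the current block: 1800 + 0 × 1798 = 1800 frames.
Within the current minute: 0 × 30 + 7 − 2 = 5 (labels ;00/;01 skipped at this minute). Total = 215784 + 1800 + 5 = 217589.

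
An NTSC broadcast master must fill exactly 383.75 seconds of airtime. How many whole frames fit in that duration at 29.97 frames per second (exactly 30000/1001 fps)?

11500 frames

Frames = 383.75 × 30000/1001 = 11512500/1001 ≈ 11500.9990.
Complete frames: 11500.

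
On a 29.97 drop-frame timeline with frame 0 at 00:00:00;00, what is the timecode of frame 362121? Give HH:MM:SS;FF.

Ten DF minutes hold 17982 frames, so frame 362121 lies in block 20 (frames 359640–377621) with 2481 frames into that block.
The block's first minute is 1800 frames and the rest 1798 each; 2481 frames reaches minute 1, so 20 × 18 + 1 × 2 = 362 labels have been skipped so far.
Adding those back, label number 362121 + 362 = 362483 at 30 labels/s is 12082 s + 23 f = 3 h 21 min 22 s frame 23, i.e. 03:21:22;23.

03:21:22;23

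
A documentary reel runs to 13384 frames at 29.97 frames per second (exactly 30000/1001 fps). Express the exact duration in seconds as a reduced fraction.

Running time = 13384 ÷ (30000/1001) = 13384 × 1001/30000 = 1674673/3750 s.

1674673/3750 seconds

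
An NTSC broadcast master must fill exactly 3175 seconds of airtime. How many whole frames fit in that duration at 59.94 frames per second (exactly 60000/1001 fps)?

190309 frames

Frames = 3175 × 60000/1001 = 190500000/1001 ≈ 190309.6903.
Complete frames: 190309.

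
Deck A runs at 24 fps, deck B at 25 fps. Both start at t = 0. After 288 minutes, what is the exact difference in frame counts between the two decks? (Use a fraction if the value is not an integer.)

17280 frames

288 min = 17280 s.
A emits 24 × 17280 = 414720 frames; B emits 25 × 17280 = 432000.
Difference = 17280 frames; B is ahead of A.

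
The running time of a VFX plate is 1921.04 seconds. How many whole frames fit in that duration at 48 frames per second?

Frames = 1921.04 × 48 = 2305248/25 ≈ 92209.9200.
Complete frames: 92209.

92209 frames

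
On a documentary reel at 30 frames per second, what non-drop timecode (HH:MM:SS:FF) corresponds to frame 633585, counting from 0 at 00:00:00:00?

633585 ÷ 30 = 21119 full seconds, remainder 15 frames.
21119 s = 5 h 51 min 59 s.
Timecode: 05:51:59:15.

05:51:59:15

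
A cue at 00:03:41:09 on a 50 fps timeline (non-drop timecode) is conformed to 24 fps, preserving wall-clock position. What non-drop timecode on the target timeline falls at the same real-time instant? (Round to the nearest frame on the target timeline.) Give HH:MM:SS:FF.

Source frame index: (0×3600 + 3×60 + 41) × 50 + 9 = 11059.
Real time: 11059 / (50) = 11059/50 s.
Target frame: (11059/50) × (24) = 132708/25 ≈ 5308.320 → 5308.
At 24 labels/s: frame 5308 → 00:03:41:04.

00:03:41:04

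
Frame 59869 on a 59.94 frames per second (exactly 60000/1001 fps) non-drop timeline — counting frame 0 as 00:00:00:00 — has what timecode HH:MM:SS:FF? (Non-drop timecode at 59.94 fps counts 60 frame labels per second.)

59869 ÷ 60 = 997 full seconds, remainder 49 frames.
997 s = 0 h 16 min 37 s.
Timecode: 00:16:37:49.

00:16:37:49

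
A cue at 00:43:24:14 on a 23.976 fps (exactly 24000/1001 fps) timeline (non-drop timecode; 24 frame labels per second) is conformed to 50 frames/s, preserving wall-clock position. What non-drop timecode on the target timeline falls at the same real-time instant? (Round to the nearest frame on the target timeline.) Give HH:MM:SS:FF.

Source frame index: (0×3600 + 43×60 + 24) × 24 + 14 = 62510.
Real time: 62510 / (24000/1001) = 6257251/2400 s.
Target frame: (6257251/2400) × (50) = 6257251/48 ≈ 130359.396 → 130359.
At 50 labels/s: frame 130359 → 00:43:27:09.

00:43:27:09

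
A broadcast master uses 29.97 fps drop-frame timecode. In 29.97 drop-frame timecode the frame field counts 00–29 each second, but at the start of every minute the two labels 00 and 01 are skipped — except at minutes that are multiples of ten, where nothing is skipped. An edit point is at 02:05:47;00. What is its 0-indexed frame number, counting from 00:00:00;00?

226184

Complete 10-minute blocks: 12, each 17982 frames → 215784.
Remaining 5 whole minutes in the current block: 1800 + 4 × 1798 = 8992 frames.
Within the current minute: 47 × 30 + 0 − 2 = 1408 (labels ;00/;01 skipped at this minute). Total = 215784 + 8992 + 1408 = 226184.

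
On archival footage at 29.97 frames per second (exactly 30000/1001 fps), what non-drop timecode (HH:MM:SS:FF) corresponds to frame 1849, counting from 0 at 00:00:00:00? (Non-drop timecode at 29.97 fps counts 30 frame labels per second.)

00:01:01:19

1849 ÷ 30 = 61 full seconds, remainder 19 frames.
61 s = 0 h 1 min 1 s.
Timecode: 00:01:01:19.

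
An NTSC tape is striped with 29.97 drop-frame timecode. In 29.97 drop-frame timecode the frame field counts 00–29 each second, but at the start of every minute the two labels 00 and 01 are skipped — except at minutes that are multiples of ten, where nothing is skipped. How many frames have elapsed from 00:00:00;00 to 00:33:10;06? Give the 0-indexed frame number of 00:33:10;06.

Complete 10-minute blocks: 3, each 17982 frames → 53946.
Remaining 3 whole minutes in the current block: 1800 + 2 × 1798 = 5396 frames.
Within the current minute: 10 × 30 + 6 − 2 = 304 (labels ;00/;01 skipped at this minute). Total = 53946 + 5396 + 304 = 59646.

59646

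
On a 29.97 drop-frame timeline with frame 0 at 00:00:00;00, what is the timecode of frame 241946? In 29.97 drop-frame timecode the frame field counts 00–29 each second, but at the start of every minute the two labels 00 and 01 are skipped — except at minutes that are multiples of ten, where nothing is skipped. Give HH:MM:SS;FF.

Each 10-minute DF block holds 10 × 60 × 30 − 9 × 2 = 17982 frames. 241946 ÷ 17982 → 13 full blocks, remainder 8180.
Within the partial block the first minute is 1800 frames and each further minute 1798, so 4 further minute boundaries passed. Total skipped labels = 18 × 13 + 2 × 4 = 242.
Non-drop label index = 241946 + 242 = 242188; at 30 labels/s that is 02:14:32:28, i.e. DF 02:14:32;28.

02:14:32;28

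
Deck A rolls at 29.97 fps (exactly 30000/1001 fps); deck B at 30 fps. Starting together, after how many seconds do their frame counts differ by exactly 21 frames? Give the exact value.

The gap grows by |30 − 30000/1001| = 30/1001 frames per second.
Time for a 21-frame gap: 21 ÷ (30/1001) = 700.7 s.

700.7 seconds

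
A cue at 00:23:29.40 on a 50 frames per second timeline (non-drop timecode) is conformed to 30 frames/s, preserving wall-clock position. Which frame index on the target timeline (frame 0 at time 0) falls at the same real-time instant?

Source frame index: (0×3600 + 23×60 + 29) × 50 + 40 = 70490.
Real time: 70490 / (50) = 7049/5 s.
Target frame: (7049/5) × (30) = 42294.

frame 42294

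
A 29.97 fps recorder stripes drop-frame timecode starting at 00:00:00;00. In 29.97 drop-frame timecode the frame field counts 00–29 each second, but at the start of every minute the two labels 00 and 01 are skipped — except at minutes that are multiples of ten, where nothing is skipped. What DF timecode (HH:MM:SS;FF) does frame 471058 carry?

04:21:57;18

Each 10-minute DF block holds 10 × 60 × 30 − 9 × 2 = 17982 frames. 471058 ÷ 17982 → 26 full blocks, remainder 3526.
Within the partial block the first minute is 1800 frames and each further minute 1798, so 1 further minute boundary passed. Total skipped labels = 18 × 26 + 2 × 1 = 470.
Non-drop label index = 471058 + 470 = 471528; at 30 labels/s that is 04:21:57:18, i.e. DF 04:21:57;18.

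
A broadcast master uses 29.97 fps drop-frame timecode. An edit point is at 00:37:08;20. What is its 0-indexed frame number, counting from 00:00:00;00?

66792

As if non-drop at 30 labels/s: (0 × 3600 + 37 × 60 + 8) × 30 + 20 = 66860.
Minute boundaries passed: 37; those not divisible by 10: 37 − 3 = 34; dropped labels = 2 × 34 = 68.
Actual frame index = 66860 − 68 = 66792.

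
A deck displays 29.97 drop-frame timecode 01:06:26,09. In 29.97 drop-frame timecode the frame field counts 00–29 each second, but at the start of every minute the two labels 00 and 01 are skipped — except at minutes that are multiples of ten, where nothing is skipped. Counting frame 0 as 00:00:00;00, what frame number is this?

Complete 10-minute blocks: 6, each 17982 frames → 107892.
Remaining 6 whole minutes in the current block: 1800 + 5 × 1798 = 10790 frames.
Within the current minute: 26 × 30 + 9 − 2 = 787 (labels ;00/;01 skipped at this minute). Total = 107892 + 10790 + 787 = 119469.

119469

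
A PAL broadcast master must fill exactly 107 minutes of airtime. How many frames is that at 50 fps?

107 min = 6420 s.
Frames = 6420 × 50 = 321000.

321000 frames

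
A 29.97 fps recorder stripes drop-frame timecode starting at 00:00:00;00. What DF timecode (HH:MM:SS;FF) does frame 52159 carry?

Ten DF minutes hold 17982 frames, so frame 52159 lies in block 2 (frames 35964–53945) with 16195 frames into that block.
The block's first minute is 1800 frames and the rest 1798 each; 16195 frames reaches minute 9, so 2 × 18 + 9 × 2 = 54 labels have been skipped so far.
Adding those back, label number 52159 + 54 = 52213 at 30 labels/s is 1740 s + 13 f = 0 h 29 min 0 s frame 13, i.e. 00:29:00;13.

00:29:00;13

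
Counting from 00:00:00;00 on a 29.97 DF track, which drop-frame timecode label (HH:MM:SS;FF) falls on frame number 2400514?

Ten DF minutes hold 17982 frames, so frame 2400514 lies in block 133 (frames 2391606–2409587) with 8908 frames into that block.
The block's first minute is 1800 frames and the rest 1798 each; 8908 frames reaches minute 4, so 133 × 18 + 4 × 2 = 2402 labels have been skipped so far.
Adding those back, label number 2400514 + 2402 = 2402916 at 30 labels/s is 80097 s + 6 f = 22 h 14 min 57 s frame 6, i.e. 22:14:57;06.

22:14:57;06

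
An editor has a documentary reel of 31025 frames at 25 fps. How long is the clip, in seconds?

Running time = 31025 / (25) = 1241 s.

1241 seconds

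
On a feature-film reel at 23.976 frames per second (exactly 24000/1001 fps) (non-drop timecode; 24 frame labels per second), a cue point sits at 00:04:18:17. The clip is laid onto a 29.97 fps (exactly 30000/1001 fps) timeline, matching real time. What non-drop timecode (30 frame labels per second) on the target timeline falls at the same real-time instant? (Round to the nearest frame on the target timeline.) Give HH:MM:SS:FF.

Source frame index: (0×3600 + 4×60 + 18) × 24 + 17 = 6209.
Real time: 6209 / (24000/1001) = 6215209/24000 s.
Target frame: (6215209/24000) × (30000/1001) = 31045/4 ≈ 7761.250 → 7761.
At 30 labels/s: frame 7761 → 00:04:18:21.

00:04:18:21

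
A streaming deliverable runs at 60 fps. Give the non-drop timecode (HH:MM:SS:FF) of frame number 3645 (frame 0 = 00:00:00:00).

3645 ÷ 60 = 60 full seconds, remainder 45 frames.
60 s = 0 h 1 min 0 s.
Timecode: 00:01:00:45.

00:01:00:45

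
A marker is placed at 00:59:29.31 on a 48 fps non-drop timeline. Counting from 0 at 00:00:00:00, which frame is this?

171343

Total seconds to the label: (0 × 3600 + 59 × 60 + 29) = 3569.
Frame index = 3569 × 48 + 31 = 171343.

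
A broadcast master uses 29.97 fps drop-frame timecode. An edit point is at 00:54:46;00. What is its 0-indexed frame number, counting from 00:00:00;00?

98482

Complete 10-minute blocks: 5, each 17982 frames → 89910.
Remaining 4 whole minutes in the current block: 1800 + 3 × 1798 = 7194 frames.
Within the current minute: 46 × 30 + 0 − 2 = 1378 (labels ;00/;01 skipped at this minute). Total = 89910 + 7194 + 1378 = 98482.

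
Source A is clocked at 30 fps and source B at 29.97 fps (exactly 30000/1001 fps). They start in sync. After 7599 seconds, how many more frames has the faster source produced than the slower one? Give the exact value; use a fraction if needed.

227970/1001 frames

A emits 30 × 7599 = 227970 frames; B emits 30000/1001 × 7599 = 227970000/1001.
Difference = 227970/1001 frames (≈ 227.7423); B is behind A.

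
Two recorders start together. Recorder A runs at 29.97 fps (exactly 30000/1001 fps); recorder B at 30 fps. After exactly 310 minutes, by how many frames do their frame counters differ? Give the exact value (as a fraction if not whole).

310 min = 18600 s.
A emits 30000/1001 × 18600 = 558000000/1001 frames; B emits 30 × 18600 = 558000.
Difference = 558000/1001 frames (≈ 557.4426); B is ahead of A.

558000/1001 frames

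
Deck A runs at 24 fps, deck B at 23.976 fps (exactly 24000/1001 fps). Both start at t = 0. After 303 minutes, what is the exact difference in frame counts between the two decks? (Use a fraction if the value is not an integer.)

303 min = 18180 s.
A emits 24 × 18180 = 436320 frames; B emits 24000/1001 × 18180 = 436320000/1001.
Difference = 436320/1001 frames (≈ 435.8841); B is behind A.

436320/1001 frames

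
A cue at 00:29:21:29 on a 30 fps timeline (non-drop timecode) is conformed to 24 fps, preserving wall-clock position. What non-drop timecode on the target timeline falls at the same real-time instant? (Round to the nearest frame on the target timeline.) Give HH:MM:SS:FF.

00:29:21:23

Source frame index: (0×3600 + 29×60 + 21) × 30 + 29 = 52859.
Real time: 52859 / (30) = 52859/30 s.
Target frame: (52859/30) × (24) = 211436/5 ≈ 42287.200 → 42287.
At 24 labels/s: frame 42287 → 00:29:21:23.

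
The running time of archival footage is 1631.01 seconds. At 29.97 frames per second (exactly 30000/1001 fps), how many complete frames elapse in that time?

Frames = 1631.01 × 30000/1001 = 48930300/1001 ≈ 48881.4186.
Complete frames: 48881.

48881 frames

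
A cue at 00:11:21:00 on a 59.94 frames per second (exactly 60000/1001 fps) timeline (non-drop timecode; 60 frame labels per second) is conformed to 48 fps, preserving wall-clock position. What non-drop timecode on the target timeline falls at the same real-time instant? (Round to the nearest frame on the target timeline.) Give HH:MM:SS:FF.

Source frame index: (0×3600 + 11×60 + 21) × 60 + 0 = 40860.
Real time: 40860 / (60000/1001) = 681681/1000 s.
Target frame: (681681/1000) × (48) = 4090086/125 ≈ 32720.688 → 32721.
At 48 labels/s: frame 32721 → 00:11:21:33.

00:11:21:33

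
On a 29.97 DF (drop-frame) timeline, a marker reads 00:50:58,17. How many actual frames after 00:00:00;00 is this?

91667

Complete 10-minute blocks: 5, each 17982 frames → 89910.
Remaining 0 whole minutes in the current block: 0 frames.
Within the current minute: 58 × 30 + 17 = 1757. Total = 89910 + 0 + 1757 = 91667.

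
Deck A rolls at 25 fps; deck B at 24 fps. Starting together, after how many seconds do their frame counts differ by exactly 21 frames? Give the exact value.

The gap grows by |24 − 25| = 1 frame per second.
Time for a 21-frame gap: 21 ÷ (1) = 21 s.

21 seconds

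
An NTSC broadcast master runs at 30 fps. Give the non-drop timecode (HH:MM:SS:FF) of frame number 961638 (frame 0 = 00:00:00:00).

961638 ÷ 30 = 32054 full seconds, remainder 18 frames.
32054 s = 8 h 54 min 14 s.
Timecode: 08:54:14:18.

08:54:14:18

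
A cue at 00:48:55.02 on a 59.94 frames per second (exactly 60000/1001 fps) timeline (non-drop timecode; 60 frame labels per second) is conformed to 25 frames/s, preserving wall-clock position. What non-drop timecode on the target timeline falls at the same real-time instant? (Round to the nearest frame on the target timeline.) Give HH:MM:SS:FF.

00:48:57:24

Source frame index: (0×3600 + 48×60 + 55) × 60 + 2 = 176102.
Real time: 176102 / (60000/1001) = 88139051/30000 s.
Target frame: (88139051/30000) × (25) = 88139051/1200 ≈ 73449.209 → 73449.
At 25 labels/s: frame 73449 → 00:48:57:24.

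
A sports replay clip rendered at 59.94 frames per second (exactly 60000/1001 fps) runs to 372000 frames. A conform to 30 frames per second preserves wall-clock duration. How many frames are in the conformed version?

Target frames = source frames × (target rate / source rate) = 372000 × (30)/(60000/1001) = 372000 × 1001/2000 = 186186.

186186 frames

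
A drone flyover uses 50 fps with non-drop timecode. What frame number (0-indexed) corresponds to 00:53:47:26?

Total seconds to the label: (0 × 3600 + 53 × 60 + 47) = 3227.
Frame index = 3227 × 50 + 26 = 161376.

frame 161376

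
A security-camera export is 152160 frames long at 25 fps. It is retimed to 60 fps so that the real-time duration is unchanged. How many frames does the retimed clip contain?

Target frames = source frames × (target rate / source rate) = 152160 × (60)/(25) = 152160 × 12/5 = 365184.

365184 frames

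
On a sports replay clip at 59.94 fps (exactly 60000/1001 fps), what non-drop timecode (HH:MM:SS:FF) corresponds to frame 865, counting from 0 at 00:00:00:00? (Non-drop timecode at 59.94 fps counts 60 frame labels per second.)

00:00:14:25

865 ÷ 60 = 14 full seconds, remainder 25 frames.
14 s = 0 h 0 min 14 s.
Timecode: 00:00:14:25.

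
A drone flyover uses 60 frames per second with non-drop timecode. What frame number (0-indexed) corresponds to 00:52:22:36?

Total seconds to the label: (0 × 3600 + 52 × 60 + 22) = 3142.
Frame index = 3142 × 60 + 36 = 188556.

188556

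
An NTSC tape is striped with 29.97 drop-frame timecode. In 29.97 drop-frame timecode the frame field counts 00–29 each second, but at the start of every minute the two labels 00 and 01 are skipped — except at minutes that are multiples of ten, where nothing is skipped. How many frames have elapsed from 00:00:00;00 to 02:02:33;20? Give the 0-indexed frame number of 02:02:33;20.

Complete 10-minute blocks: 12, each 17982 frames → 215784.
Remaining 2 whole minutes in the current block: 1800 + 1 × 1798 = 3598 frames.
Within the current minute: 33 × 30 + 20 − 2 = 1008 (labels ;00/;01 skipped at this minute). Total = 215784 + 3598 + 1008 = 220390.

220390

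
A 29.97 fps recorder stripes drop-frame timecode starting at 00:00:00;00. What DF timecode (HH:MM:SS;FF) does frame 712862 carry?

Ten DF minutes hold 17982 frames, so frame 712862 lies in block 39 (frames 701298–719279) with 11564 frames into that block.
The block's first minute is 1800 frames and the rest 1798 each; 11564 frames reaches minute 6, so 39 × 18 + 6 × 2 = 714 labels have been skipped so far.
Adding those back, label number 712862 + 714 = 713576 at 30 labels/s is 23785 s + 26 f = 6 h 36 min 25 s frame 26, i.e. 06:36:25;26.

06:36:25;26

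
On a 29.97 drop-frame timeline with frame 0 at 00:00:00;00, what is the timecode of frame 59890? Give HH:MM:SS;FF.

Ten DF minutes hold 17982 frames, so frame 59890 lies in block 3 (frames 53946–71927) with 5944 frames into that block.
The block's first minute is 1800 frames and the rest 1798 each; 5944 frames reaches minute 3, so 3 × 18 + 3 × 2 = 60 labels have been skipped so far.
Adding those back, label number 59890 + 60 = 59950 at 30 labels/s is 1998 s + 10 f = 0 h 33 min 18 s frame 10, i.e. 00:33:18;10.

00:33:18;10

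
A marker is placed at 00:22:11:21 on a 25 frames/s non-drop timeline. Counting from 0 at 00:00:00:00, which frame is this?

Total seconds to the label: (0 × 3600 + 22 × 60 + 11) = 1331.
Frame index = 1331 × 25 + 21 = 33296.

frame 33296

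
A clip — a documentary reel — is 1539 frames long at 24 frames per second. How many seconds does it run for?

Running time = 1539 / (24) = 64.125 s.

64.125 seconds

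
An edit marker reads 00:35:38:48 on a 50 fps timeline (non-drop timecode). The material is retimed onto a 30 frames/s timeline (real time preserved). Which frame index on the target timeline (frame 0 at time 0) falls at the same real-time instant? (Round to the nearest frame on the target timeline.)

Source frame index: (0×3600 + 35×60 + 38) × 50 + 48 = 106948.
Real time: 106948 / (50) = 53474/25 s.
Target frame: (53474/25) × (30) = 320844/5 ≈ 64168.800 → 64169.

frame 64169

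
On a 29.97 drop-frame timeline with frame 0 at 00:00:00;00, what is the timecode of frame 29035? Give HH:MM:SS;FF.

Each 10-minute DF block holds 10 × 60 × 30 − 9 × 2 = 17982 frames. 29035 ÷ 17982 → 1 full block, remainder 11053.
Within the partial block the first minute is 1800 frames and each further minute 1798, so 6 further minute boundaries passed. Total skipped labels = 18 × 1 + 2 × 6 = 30.
Non-drop label index = 29035 + 30 = 29065; at 30 labels/s that is 00:16:08:25, i.e. DF 00:16:08;25.

00:16:08;25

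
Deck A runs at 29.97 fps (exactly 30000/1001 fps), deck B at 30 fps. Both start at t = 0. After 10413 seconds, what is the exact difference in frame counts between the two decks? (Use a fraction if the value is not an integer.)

24030/77 frames

A emits 30000/1001 × 10413 = 24030000/77 frames; B emits 30 × 10413 = 312390.
Difference = 24030/77 frames (≈ 312.0779); B is ahead of A.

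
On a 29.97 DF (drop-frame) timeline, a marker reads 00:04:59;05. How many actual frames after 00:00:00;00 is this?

8967

Complete 10-minute blocks: 0, each 17982 frames → 0.
Remaining 4 whole minutes in the current block: 1800 + 3 × 1798 = 7194 frames.
Within the current minute: 59 × 30 + 5 − 2 = 1773 (labels ;00/;01 skipped at this minute). Total = 0 + 7194 + 1773 = 8967.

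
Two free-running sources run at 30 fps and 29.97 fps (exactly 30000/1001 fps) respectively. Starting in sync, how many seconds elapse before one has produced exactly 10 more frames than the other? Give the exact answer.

1001/3 seconds

The gap grows by |30000/1001 − 30| = 30/1001 frames per second.
Time for a 10-frame gap: 10 ÷ (30/1001) = 1001/3 s.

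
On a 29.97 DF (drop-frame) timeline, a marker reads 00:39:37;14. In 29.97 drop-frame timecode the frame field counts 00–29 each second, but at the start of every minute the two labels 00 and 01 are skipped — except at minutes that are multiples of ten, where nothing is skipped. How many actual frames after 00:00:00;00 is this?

71252

Complete 10-minute blocks: 3, each 17982 frames → 53946.
Remaining 9 whole minutes in the current block: 1800 + 8 × 1798 = 16184 frames.
Within the current minute: 37 × 30 + 14 − 2 = 1122 (labels ;00/;01 skipped at this minute). Total = 53946 + 16184 + 1122 = 71252.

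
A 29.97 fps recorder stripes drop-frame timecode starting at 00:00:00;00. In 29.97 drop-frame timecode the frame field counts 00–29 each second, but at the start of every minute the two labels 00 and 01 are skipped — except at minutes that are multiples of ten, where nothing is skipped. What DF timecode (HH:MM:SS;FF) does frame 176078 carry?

Ten DF minutes hold 17982 frames, so frame 176078 lies in block 9 (frames 161838–179819) with 14240 frames into that block.
The block's first minute is 1800 frames and the rest 1798 each; 14240 frames reaches minute 7, so 9 × 18 + 7 × 2 = 176 labels have been skipped so far.
Adding those back, label number 176078 + 176 = 176254 at 30 labels/s is 5875 s + 4 f = 1 h 37 min 55 s frame 4, i.e. 01:37:55;04.

01:37:55;04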